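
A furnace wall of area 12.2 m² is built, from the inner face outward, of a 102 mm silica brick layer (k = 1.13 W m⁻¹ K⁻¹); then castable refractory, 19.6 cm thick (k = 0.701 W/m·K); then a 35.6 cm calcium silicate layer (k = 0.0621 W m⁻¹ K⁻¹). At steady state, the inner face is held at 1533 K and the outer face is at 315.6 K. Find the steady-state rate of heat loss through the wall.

Q = 2.43 kW

Resistance network (inner→outer):
  R_silica brick = L/(kA) = 0.102/(1.13·12.2) = 0.007399 K/W
  R_castable refractory = L/(kA) = 0.196/(0.701·12.2) = 0.02292 K/W
  R_calcium silicate = L/(kA) = 0.356/(0.0621·12.2) = 0.4699 K/W
ΣR = 0.007399 + 0.02292 + 0.4699 = 0.5002 K/W
Q = ΔT/ΣR = (1533 K − 315.6 K)/0.5002 = 2430 W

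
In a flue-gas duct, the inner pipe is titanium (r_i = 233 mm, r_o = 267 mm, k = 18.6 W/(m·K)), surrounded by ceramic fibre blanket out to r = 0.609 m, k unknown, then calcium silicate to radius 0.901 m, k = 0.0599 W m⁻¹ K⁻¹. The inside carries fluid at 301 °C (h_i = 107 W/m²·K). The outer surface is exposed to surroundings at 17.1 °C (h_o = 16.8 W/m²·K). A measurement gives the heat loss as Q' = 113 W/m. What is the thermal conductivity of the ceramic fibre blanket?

ΣR = ΔT/Q' = |301 − 17.1|/113 = 2.512 m·K/W
Known resistances:
  R'_conv,in = 1/(2πr h) = 1/(2π·0.233·107) = 0.006384 m·K/W
  R'_titanium = ln(0.267/0.233)/(2πk) = 0.1362/(2π·18.6) = 0.001166 m·K/W
  R'_calcium silicate = ln(0.901/0.609)/(2πk) = 0.3917/(2π·0.0599) = 1.041 m·K/W
  R'_conv,out = 1/(2πr h) = 1/(2π·0.901·16.8) = 0.01051 m·K/W
R_ceramic fibre blanket = ΣR − ΣR_known = 2.512 − 1.059 = 1.453 m·K/W
ln(r₂/r₁)/(2πk) = 1.453 ⇒ k = 0.8246/(2π·1.453) = 0.0903 W/m·K

k = 0.0903 W/m·K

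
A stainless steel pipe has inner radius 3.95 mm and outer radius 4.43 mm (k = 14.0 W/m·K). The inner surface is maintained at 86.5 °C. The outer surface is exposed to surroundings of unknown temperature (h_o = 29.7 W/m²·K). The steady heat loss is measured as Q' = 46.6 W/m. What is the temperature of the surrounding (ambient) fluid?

T_out = 30.1 °C

Sum the resistances:
  R'_stainless steel = ln(0.00443/0.00395)/(2πk) = 0.1147/(2π·14.0) = 0.001304 m·K/W
  R'_conv,out = 1/(2πr h) = 1/(2π·0.00443·29.7) = 1.210 m·K/W
ΣR = 1.211 m·K/W
ΔT = Q'·ΣR = 46.6 × 1.211 = 56.43 K
Heat flows outward, so T_out = T_in − ΔT = 86.5 − 56.43 = 30.1 °C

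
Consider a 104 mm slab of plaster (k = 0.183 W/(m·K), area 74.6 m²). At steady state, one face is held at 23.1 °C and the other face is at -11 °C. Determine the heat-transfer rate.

Q = kA·ΔT/L = 0.183 × 74.6 × |23.1 °C − -11 °C| / 0.104 = 4480 W

Q = 4480 W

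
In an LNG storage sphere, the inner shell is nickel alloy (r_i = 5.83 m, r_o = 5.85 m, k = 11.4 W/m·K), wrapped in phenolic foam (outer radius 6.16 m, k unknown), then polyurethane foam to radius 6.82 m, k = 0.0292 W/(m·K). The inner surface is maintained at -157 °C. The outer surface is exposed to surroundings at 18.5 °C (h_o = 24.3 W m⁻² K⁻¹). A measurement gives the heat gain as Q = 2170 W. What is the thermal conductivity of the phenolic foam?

ΣR = ΔT/Q = |-157 − 18.5|/2170 = 0.08088 K/W
Known resistances:
  R_nickel alloy = (1/5.83 − 1/5.85)/(4πk) = 5.864×10^-4/(4π·11.4) = 4.093×10^-6 K/W
  R_polyurethane foam = (1/6.16 − 1/6.82)/(4πk) = 0.01571/(4π·0.0292) = 0.04281 K/W
  R_conv,out = 1/(4πr²h) = 1/(4π·6.82²·24.3) = 7.041×10^-5 K/W
R_phenolic foam = ΣR − ΣR_known = 0.08088 − 0.04288 = 0.03800 K/W
(1/r₁−1/r₂)/(4πk) = 0.03800 ⇒ k = 0.008603/(4π·0.03800) = 0.0180 W/m·K

k = 0.0180 W/m·K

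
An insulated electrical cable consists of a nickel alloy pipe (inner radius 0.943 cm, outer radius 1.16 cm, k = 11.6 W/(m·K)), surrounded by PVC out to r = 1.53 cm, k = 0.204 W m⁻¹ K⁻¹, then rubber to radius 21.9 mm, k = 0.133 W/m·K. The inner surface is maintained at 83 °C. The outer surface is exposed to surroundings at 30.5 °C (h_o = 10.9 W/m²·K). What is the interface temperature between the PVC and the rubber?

Treat each layer as a resistance in series:
  R'_nickel alloy = ln(0.0116/0.00943)/(2πk) = 0.2071/(2π·11.6) = 0.002842 m·K/W
  R'_PVC = ln(0.0153/0.0116)/(2πk) = 0.2768/(2π·0.204) = 0.2160 m·K/W
  R'_rubber = ln(0.0219/0.0153)/(2πk) = 0.3586/(2π·0.133) = 0.4292 m·K/W
  R'_conv,out = 1/(2πr h) = 1/(2π·0.0219·10.9) = 0.6667 m·K/W
ΣR = 0.002842 + 0.2160 + 0.4292 + 0.6667 = 1.315 m·K/W
Q' = ΔT/ΣR = (83 °C − 30.5 °C)/1.315 = 39.92 W/m
From the inner boundary to the PVC/rubber interface, ΣR_partial = 0.2188 m·K/W.
T_interface = T_in − Q'·ΣR_partial = 83 °C − (39.92)(0.2188) = 74.3 °C

T = 74.3 °C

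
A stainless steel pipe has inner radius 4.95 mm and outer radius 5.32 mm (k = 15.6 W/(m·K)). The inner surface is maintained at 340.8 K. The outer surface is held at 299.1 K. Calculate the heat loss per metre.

Q' = 2πk·ΔT/ln(r₂/r₁) = 2π × 15.6 × 41.7 / ln(0.00532/0.00495) = 56700 W/m

Q' = 56700 W/m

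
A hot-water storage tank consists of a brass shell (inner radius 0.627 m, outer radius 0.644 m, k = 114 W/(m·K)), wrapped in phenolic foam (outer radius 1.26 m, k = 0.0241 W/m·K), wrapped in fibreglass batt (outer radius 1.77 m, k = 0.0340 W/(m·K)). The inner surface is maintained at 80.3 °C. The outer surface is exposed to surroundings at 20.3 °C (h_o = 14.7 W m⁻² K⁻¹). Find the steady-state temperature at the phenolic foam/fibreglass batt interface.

T = 30.9 °C

Series thermal resistances, inner to outer:
  R_brass = (1/0.627 − 1/0.644)/(4πk) = 0.04210/(4π·114) = 2.939×10^-5 K/W
  R_phenolic foam = (1/0.644 − 1/1.26)/(4πk) = 0.7591/(4π·0.0241) = 2.507 K/W
  R_fibreglass batt = (1/1.26 − 1/1.77)/(4πk) = 0.2287/(4π·0.0340) = 0.5352 K/W
  R_conv,out = 1/(4πr²h) = 1/(4π·1.77²·14.7) = 0.001728 K/W
ΣR = 2.939×10^-5 + 2.507 + 0.5352 + 0.001728 = 3.044 K/W
Q = ΔT/ΣR = (80.3 °C − 20.3 °C)/3.044 = 19.71 W
From the inner boundary to the phenolic foam/fibreglass batt interface, ΣR_partial = 2.507 K/W.
T_interface = T_in − Q·ΣR_partial = 80.3 °C − (19.71)(2.507) = 30.9 °C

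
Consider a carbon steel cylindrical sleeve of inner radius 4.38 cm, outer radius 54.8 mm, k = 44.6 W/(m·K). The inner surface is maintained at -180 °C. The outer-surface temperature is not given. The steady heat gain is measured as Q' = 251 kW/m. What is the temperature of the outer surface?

Series resistances:
  R'_carbon steel = ln(0.0548/0.0438)/(2πk) = 0.2241/(2π·44.6) = 7.995×10^-4 m·K/W
ΣR = 7.995×10^-4 m·K/W
ΔT = Q'·ΣR = 2.51×10^5 × 7.995×10^-4 = 200.7 K
Heat flows inward, so T_out = T_in + ΔT = -180 + 200.7 = 20.7 °C

T_out = 20.7 °C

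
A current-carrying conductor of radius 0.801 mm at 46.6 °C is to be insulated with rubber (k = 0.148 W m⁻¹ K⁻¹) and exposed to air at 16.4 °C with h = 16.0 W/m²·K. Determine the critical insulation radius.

For a cylinder, r_cr = k_ins/h = 0.148/16.0 = 0.00925 m = 0.925 cm

r_cr = 0.925 cm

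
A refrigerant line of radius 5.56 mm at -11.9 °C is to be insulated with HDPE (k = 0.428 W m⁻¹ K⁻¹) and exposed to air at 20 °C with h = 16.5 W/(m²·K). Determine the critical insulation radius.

r_cr = 2.59 cm

For a cylinder, r_cr = k_ins/h = 0.428/16.5 = 0.0259 m = 2.59 cm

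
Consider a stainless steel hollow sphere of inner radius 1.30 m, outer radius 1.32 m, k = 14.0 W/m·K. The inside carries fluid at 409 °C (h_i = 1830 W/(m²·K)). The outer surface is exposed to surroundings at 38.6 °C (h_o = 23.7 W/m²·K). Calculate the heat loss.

Series thermal resistances, inner to outer:
  R_conv,in = 1/(4πr²h) = 1/(4π·1.30²·1830) = 2.573×10^-5 K/W
  R_stainless steel = (1/1.30 − 1/1.32)/(4πk) = 0.01166/(4π·14.0) = 6.625×10^-5 K/W
  R_conv,out = 1/(4πr²h) = 1/(4π·1.32²·23.7) = 0.001927 K/W
ΣR = 2.573×10^-5 + 6.625×10^-5 + 0.001927 = 0.002019 K/W
Q = ΔT/ΣR = (409 °C − 38.6 °C)/0.002019 = 1.83×10^5 W

Q = 183 kW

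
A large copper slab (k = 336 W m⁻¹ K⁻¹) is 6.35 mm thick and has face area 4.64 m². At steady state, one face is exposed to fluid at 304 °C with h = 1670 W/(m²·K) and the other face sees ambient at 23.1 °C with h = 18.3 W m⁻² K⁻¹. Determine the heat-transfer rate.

Treat each layer as a resistance in series:
  R_conv,in = 1/(hA) = 1/(1670·4.64) = 1.291×10^-4 K/W
  R_copper = L/(kA) = 0.00635/(336·4.64) = 4.073×10^-6 K/W
  R_conv,out = 1/(hA) = 1/(18.3·4.64) = 0.01178 K/W
ΣR = 1.291×10^-4 + 4.073×10^-6 + 0.01178 = 0.01191 K/W
Q = ΔT/ΣR = (304 °C − 23.1 °C)/0.01191 = 23600 W

Q = 23600 W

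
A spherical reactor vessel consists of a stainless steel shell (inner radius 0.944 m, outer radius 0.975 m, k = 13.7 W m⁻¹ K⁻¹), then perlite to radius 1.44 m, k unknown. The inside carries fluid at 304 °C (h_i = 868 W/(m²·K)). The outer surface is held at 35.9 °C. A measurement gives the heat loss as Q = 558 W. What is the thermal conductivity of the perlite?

ΣR = ΔT/Q = |304 − 35.9|/558 = 0.4805 K/W
Known resistances:
  R_conv,in = 1/(4πr²h) = 1/(4π·0.944²·868) = 1.029×10^-4 K/W
  R_stainless steel = (1/0.944 − 1/0.975)/(4πk) = 0.03368/(4π·13.7) = 1.956×10^-4 K/W
R_perlite = ΣR − ΣR_known = 0.4805 − 2.985×10^-4 = 0.4802 K/W
(1/r₁−1/r₂)/(4πk) = 0.4802 ⇒ k = 0.3312/(4π·0.4802) = 0.0549 W/m·K

k = 0.0549 W/m·K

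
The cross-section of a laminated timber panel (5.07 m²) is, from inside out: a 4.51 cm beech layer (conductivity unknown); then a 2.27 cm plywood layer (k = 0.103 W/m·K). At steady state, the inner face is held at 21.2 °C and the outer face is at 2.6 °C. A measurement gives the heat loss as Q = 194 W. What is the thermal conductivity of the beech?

k = 0.170 W/m·K

ΣR = ΔT/Q = |21.2 − 2.6|/194 = 0.09588 K/W
Known resistances:
  R_plywood = L/(kA) = 0.0227/(0.103·5.07) = 0.04347 K/W
R_beech = ΣR − ΣR_known = 0.09588 − 0.04347 = 0.05241 K/W
L/(kA) = 0.05241 ⇒ k = 0.0451/(0.05241·5.07) = 0.170 W/m·K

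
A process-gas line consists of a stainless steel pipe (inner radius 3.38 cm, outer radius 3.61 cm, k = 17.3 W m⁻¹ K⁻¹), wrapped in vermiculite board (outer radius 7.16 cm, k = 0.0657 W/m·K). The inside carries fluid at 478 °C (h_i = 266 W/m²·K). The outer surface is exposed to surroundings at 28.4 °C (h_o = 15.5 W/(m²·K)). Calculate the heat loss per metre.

Resistance network (inner→outer):
  R'_conv,in = 1/(2πr h) = 1/(2π·0.0338·266) = 0.01770 m·K/W
  R'_stainless steel = ln(0.0361/0.0338)/(2πk) = 0.06583/(2π·17.3) = 6.056×10^-4 m·K/W
  R'_vermiculite board = ln(0.0716/0.0361)/(2πk) = 0.6848/(2π·0.0657) = 1.659 m·K/W
  R'_conv,out = 1/(2πr h) = 1/(2π·0.0716·15.5) = 0.1434 m·K/W
ΣR = 0.01770 + 6.056×10^-4 + 1.659 + 0.1434 = 1.821 m·K/W
Q' = ΔT/ΣR = (478 °C − 28.4 °C)/1.821 = 247 W/m

Q' = 247 W/m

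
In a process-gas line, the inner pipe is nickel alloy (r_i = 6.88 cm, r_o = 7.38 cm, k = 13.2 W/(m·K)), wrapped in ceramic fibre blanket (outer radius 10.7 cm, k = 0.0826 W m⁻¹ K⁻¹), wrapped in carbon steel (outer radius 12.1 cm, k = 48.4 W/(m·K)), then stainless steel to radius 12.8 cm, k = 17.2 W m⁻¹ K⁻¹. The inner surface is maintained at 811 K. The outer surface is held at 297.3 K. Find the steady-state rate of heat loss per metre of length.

Series thermal resistances, inner to outer:
  R'_nickel alloy = ln(0.0738/0.0688)/(2πk) = 0.07015/(2π·13.2) = 8.459×10^-4 m·K/W
  R'_ceramic fibre blanket = ln(0.107/0.0738)/(2πk) = 0.3715/(2π·0.0826) = 0.7158 m·K/W
  R'_carbon steel = ln(0.121/0.107)/(2πk) = 0.1230/(2π·48.4) = 4.043×10^-4 m·K/W
  R'_stainless steel = ln(0.128/0.121)/(2πk) = 0.05624/(2π·17.2) = 5.204×10^-4 m·K/W
ΣR = 8.459×10^-4 + 0.7158 + 4.043×10^-4 + 5.204×10^-4 = 0.7176 m·K/W
Q' = ΔT/ΣR = (811 K − 297.3 K)/0.7176 = 716 W/m

Q' = 716 W/m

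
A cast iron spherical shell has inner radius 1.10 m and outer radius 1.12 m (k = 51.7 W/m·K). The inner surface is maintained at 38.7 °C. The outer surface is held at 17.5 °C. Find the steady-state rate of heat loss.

Q = 4πk·ΔT/(1/r₁ − 1/r₂) = 4π × 51.7 × 21.2 / (1/1.10 − 1/1.12) = 8.48×10^5 W

Q = 8.48×10^5 W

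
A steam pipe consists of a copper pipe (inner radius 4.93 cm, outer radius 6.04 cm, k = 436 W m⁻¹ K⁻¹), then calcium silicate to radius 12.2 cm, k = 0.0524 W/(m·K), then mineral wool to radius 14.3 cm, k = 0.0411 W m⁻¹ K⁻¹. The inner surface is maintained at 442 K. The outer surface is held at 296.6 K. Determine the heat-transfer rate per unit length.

Q' = 52.9 W/m

Resistance network (inner→outer):
  R'_copper = ln(0.0604/0.0493)/(2πk) = 0.2031/(2π·436) = 7.413×10^-5 m·K/W
  R'_calcium silicate = ln(0.122/0.0604)/(2πk) = 0.7030/(2π·0.0524) = 2.135 m·K/W
  R'_mineral wool = ln(0.143/0.122)/(2πk) = 0.1588/(2π·0.0411) = 0.6150 m·K/W
ΣR = 7.413×10^-5 + 2.135 + 0.6150 = 2.750 m·K/W
Q' = ΔT/ΣR = (442 K − 296.6 K)/2.750 = 52.9 W/m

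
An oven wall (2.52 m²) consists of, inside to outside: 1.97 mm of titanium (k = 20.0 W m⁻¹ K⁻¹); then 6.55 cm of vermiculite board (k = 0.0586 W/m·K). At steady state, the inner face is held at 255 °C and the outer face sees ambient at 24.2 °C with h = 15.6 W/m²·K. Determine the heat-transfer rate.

Treat each layer as a resistance in series:
  R_titanium = L/(kA) = 0.00197/(20.0·2.52) = 3.909×10^-5 K/W
  R_vermiculite board = L/(kA) = 0.0655/(0.0586·2.52) = 0.4436 K/W
  R_conv,out = 1/(hA) = 1/(15.6·2.52) = 0.02544 K/W
ΣR = 3.909×10^-5 + 0.4436 + 0.02544 = 0.4691 K/W
Q = ΔT/ΣR = (255 °C − 24.2 °C)/0.4691 = 492 W

Q = 492 W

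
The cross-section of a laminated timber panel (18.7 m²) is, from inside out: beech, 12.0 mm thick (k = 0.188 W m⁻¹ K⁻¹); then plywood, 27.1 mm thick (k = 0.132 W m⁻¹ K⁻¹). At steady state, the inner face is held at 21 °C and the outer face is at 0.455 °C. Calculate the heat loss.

Q = 1430 W

Series thermal resistances, inner to outer:
  R_beech = L/(kA) = 0.0120/(0.188·18.7) = 0.003413 K/W
  R_plywood = L/(kA) = 0.0271/(0.132·18.7) = 0.01098 K/W
ΣR = 0.003413 + 0.01098 = 0.01439 K/W
Q = ΔT/ΣR = (21 °C − 0.455 °C)/0.01439 = 1430 W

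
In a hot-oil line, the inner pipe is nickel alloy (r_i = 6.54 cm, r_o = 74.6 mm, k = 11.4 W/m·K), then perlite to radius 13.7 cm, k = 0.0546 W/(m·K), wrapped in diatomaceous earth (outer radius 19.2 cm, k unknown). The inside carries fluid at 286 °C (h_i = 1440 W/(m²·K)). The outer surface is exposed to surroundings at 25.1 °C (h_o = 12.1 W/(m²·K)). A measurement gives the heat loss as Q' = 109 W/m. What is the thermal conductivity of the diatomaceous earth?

ΣR = ΔT/Q' = |286 − 25.1|/109 = 2.394 m·K/W
Known resistances:
  R'_conv,in = 1/(2πr h) = 1/(2π·0.0654·1440) = 0.001690 m·K/W
  R'_nickel alloy = ln(0.0746/0.0654)/(2πk) = 0.1316/(2π·11.4) = 0.001838 m·K/W
  R'_perlite = ln(0.137/0.0746)/(2πk) = 0.6078/(2π·0.0546) = 1.772 m·K/W
  R'_conv,out = 1/(2πr h) = 1/(2π·0.192·12.1) = 0.06851 m·K/W
R_diatomaceous earth = ΣR − ΣR_known = 2.394 − 1.844 = 0.5500 m·K/W
ln(r₂/r₁)/(2πk) = 0.5500 ⇒ k = 0.3375/(2π·0.5500) = 0.0977 W/m·K

k = 0.0977 W/m·K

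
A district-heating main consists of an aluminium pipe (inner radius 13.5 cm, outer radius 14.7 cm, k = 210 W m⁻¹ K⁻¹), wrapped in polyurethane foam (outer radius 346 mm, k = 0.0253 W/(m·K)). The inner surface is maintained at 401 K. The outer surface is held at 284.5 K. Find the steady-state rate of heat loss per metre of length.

Series thermal resistances, inner to outer:
  R'_aluminium = ln(0.147/0.135)/(2πk) = 0.08516/(2π·210) = 6.454×10^-5 m·K/W
  R'_polyurethane foam = ln(0.346/0.147)/(2πk) = 0.8560/(2π·0.0253) = 5.385 m·K/W
ΣR = 6.454×10^-5 + 5.385 = 5.385 m·K/W
Q' = ΔT/ΣR = (401 K − 284.5 K)/5.385 = 21.6 W/m

Q' = 21.6 W/m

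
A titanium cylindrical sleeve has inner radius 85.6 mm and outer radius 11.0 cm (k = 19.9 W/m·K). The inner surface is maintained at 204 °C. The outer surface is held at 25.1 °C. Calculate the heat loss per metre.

Q' = 89.2 kW/m

Q' = 2πk·ΔT/ln(r₂/r₁) = 2π × 19.9 × 178.9 / ln(0.110/0.0856) = 89200 W/m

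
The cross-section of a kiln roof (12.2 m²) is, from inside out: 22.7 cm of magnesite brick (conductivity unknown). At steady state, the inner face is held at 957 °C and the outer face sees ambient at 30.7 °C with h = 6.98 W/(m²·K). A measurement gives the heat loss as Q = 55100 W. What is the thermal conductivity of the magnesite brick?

ΣR = ΔT/Q = |957 − 30.7|/55100 = 0.01681 K/W
Known resistances:
  R_conv,out = 1/(hA) = 1/(6.98·12.2) = 0.01174 K/W
R_magnesite brick = ΣR − ΣR_known = 0.01681 − 0.01174 = 0.005070 K/W
L/(kA) = 0.005070 ⇒ k = 0.227/(0.005070·12.2) = 3.67 W/m·K

k = 3.67 W/m·K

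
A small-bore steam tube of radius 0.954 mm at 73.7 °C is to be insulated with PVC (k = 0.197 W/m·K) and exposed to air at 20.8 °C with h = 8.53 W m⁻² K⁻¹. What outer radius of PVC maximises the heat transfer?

r_cr = 2.31 cm

For a cylinder, r_cr = k_ins/h = 0.197/8.53 = 0.0231 m = 2.31 cm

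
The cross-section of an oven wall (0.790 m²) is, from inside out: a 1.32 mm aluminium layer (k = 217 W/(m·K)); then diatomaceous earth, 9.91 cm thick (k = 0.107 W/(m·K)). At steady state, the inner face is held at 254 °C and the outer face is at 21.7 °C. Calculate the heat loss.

Q = 198 W

Resistance network (inner→outer):
  R_aluminium = L/(kA) = 0.00132/(217·0.790) = 7.700×10^-6 K/W
  R_diatomaceous earth = L/(kA) = 0.0991/(0.107·0.790) = 1.172 K/W
ΣR = 7.700×10^-6 + 1.172 = 1.172 K/W
Q = ΔT/ΣR = (254 °C − 21.7 °C)/1.172 = 198 W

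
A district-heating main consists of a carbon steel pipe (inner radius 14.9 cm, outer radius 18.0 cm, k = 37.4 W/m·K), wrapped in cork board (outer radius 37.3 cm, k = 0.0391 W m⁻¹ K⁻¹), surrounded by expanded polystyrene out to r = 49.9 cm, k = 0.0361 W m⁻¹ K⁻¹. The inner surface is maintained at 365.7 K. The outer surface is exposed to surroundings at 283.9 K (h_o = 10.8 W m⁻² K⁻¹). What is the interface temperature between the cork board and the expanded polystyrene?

Series thermal resistances, inner to outer:
  R'_carbon steel = ln(0.180/0.149)/(2πk) = 0.1890/(2π·37.4) = 8.043×10^-4 m·K/W
  R'_cork board = ln(0.373/0.180)/(2πk) = 0.7286/(2π·0.0391) = 2.966 m·K/W
  R'_expanded polystyrene = ln(0.499/0.373)/(2πk) = 0.2910/(2π·0.0361) = 1.283 m·K/W
  R'_conv,out = 1/(2πr h) = 1/(2π·0.499·10.8) = 0.02953 m·K/W
ΣR = 8.043×10^-4 + 2.966 + 1.283 + 0.02953 = 4.279 m·K/W
Q' = ΔT/ΣR = (365.7 K − 283.9 K)/4.279 = 19.12 W/m
From the inner boundary to the cork board/expanded polystyrene interface, ΣR_partial = 2.967 m·K/W.
T_interface = T_in − Q'·ΣR_partial = 365.7 K − (19.12)(2.967) = 309.0 K

T = 309.0 K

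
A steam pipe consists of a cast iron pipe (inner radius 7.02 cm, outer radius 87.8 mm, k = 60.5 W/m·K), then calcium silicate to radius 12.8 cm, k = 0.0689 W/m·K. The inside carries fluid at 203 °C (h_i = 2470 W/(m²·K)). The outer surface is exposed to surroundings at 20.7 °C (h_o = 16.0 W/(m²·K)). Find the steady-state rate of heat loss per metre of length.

Resistance network (inner→outer):
  R'_conv,in = 1/(2πr h) = 1/(2π·0.0702·2470) = 9.179×10^-4 m·K/W
  R'_cast iron = ln(0.0878/0.0702)/(2πk) = 0.2237/(2π·60.5) = 5.885×10^-4 m·K/W
  R'_calcium silicate = ln(0.128/0.0878)/(2πk) = 0.3770/(2π·0.0689) = 0.8708 m·K/W
  R'_conv,out = 1/(2πr h) = 1/(2π·0.128·16.0) = 0.07771 m·K/W
ΣR = 9.179×10^-4 + 5.885×10^-4 + 0.8708 + 0.07771 = 0.9500 m·K/W
Q' = ΔT/ΣR = (203 °C − 20.7 °C)/0.9500 = 192 W/m

Q' = 192 W/m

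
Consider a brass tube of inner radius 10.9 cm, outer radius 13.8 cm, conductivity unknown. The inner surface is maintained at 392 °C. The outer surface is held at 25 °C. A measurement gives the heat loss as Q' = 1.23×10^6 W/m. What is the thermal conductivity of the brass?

k = 126 W/m·K

ΣR = ΔT/Q' = |392 − 25|/1.23×10^6 = 2.984×10^-4 m·K/W
ln(r₂/r₁)/(2πk) = 2.984×10^-4 ⇒ k = 0.2359/(2π·2.984×10^-4) = 126 W/m·K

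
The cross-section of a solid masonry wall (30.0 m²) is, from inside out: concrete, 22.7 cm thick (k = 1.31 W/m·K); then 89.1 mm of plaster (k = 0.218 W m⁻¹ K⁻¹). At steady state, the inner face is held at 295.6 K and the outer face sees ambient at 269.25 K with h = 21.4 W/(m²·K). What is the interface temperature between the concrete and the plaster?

Treat each layer as a resistance in series:
  R_concrete = L/(kA) = 0.227/(1.31·30.0) = 0.005776 K/W
  R_plaster = L/(kA) = 0.0891/(0.218·30.0) = 0.01362 K/W
  R_conv,out = 1/(hA) = 1/(21.4·30.0) = 0.001558 K/W
ΣR = 0.005776 + 0.01362 + 0.001558 = 0.02095 K/W
Q = ΔT/ΣR = (295.6 K − 269.25 K)/0.02095 = 1258 W
From the inner boundary to the concrete/plaster interface, ΣR_partial = 0.005776 K/W.
T_interface = T_in − Q·ΣR_partial = 295.6 K − (1258)(0.005776) = 288.3 K

T = 288.3 K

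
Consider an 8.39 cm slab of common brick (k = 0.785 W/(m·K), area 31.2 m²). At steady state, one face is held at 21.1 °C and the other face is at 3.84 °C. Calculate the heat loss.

Q = 5.04 kW

Q = kA·ΔT/L = 0.785 × 31.2 × |21.1 °C − 3.84 °C| / 0.0839 = 5040 W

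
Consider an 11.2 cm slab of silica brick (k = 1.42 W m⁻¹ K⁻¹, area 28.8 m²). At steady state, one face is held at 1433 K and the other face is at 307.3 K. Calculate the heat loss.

Q = kA·ΔT/L = 1.42 × 28.8 × |1433 K − 307.3 K| / 0.112 = 4.11×10^5 W

Q = 411 kW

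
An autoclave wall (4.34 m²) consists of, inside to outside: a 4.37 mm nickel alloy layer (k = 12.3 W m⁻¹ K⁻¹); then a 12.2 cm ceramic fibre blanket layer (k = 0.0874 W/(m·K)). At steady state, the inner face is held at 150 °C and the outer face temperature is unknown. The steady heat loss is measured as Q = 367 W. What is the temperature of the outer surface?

Sum the resistances:
  R_nickel alloy = L/(kA) = 0.00437/(12.3·4.34) = 8.186×10^-5 K/W
  R_ceramic fibre blanket = L/(kA) = 0.122/(0.0874·4.34) = 0.3216 K/W
ΣR = 0.3217 K/W
ΔT = Q·ΣR = 367 × 0.3217 = 118.1 K
Heat flows outward, so T_out = T_in − ΔT = 150 − 118.1 = 31.9 °C

T_out = 31.9 °C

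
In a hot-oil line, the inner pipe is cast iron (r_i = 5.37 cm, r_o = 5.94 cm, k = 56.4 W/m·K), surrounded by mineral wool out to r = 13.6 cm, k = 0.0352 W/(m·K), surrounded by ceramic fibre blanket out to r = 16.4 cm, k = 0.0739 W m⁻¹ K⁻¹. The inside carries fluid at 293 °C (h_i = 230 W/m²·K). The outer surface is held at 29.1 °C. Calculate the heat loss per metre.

Q' = 63.4 W/m

Treat each layer as a resistance in series:
  R'_conv,in = 1/(2πr h) = 1/(2π·0.0537·230) = 0.01289 m·K/W
  R'_cast iron = ln(0.0594/0.0537)/(2πk) = 0.1009/(2π·56.4) = 2.847×10^-4 m·K/W
  R'_mineral wool = ln(0.136/0.0594)/(2πk) = 0.8284/(2π·0.0352) = 3.745 m·K/W
  R'_ceramic fibre blanket = ln(0.164/0.136)/(2πk) = 0.1872/(2π·0.0739) = 0.4032 m·K/W
ΣR = 0.01289 + 2.847×10^-4 + 3.745 + 0.4032 = 4.161 m·K/W
Q' = ΔT/ΣR = (293 °C − 29.1 °C)/4.161 = 63.4 W/m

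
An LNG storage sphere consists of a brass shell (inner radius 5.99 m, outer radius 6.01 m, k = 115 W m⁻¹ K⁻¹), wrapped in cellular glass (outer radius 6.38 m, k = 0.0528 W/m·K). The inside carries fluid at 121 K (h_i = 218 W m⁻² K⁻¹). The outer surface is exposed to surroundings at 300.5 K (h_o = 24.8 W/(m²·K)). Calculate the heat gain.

Treat each layer as a resistance in series:
  R_conv,in = 1/(4πr²h) = 1/(4π·5.99²·218) = 1.017×10^-5 K/W
  R_brass = (1/5.99 − 1/6.01)/(4πk) = 5.556×10^-4/(4π·115) = 3.844×10^-7 K/W
  R_cellular glass = (1/6.01 − 1/6.38)/(4πk) = 0.009650/(4π·0.0528) = 0.01454 K/W
  R_conv,out = 1/(4πr²h) = 1/(4π·6.38²·24.8) = 7.883×10^-5 K/W
ΣR = 1.017×10^-5 + 3.844×10^-7 + 0.01454 + 7.883×10^-5 = 0.01463 K/W
Q = ΔT/ΣR = (121 K − 300.5 K)/0.01463 = -12300 W
(Negative Q ⇒ heat flows inward; heat gain = 12300 W.)

Q = 12300 W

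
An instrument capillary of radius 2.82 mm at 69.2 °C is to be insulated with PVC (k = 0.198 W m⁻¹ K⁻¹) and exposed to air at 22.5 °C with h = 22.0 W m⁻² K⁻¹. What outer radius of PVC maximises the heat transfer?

r_cr = 0.900 cm

For a cylinder, r_cr = k_ins/h = 0.198/22.0 = 0.00900 m = 0.900 cm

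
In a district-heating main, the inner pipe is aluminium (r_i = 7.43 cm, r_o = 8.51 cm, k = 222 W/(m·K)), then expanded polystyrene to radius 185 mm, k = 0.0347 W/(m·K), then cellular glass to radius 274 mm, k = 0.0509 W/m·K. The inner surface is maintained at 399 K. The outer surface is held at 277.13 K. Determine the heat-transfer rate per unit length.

Q' = 25.4 W/m

Treat each layer as a resistance in series:
  R'_aluminium = ln(0.0851/0.0743)/(2πk) = 0.1357/(2π·222) = 9.730×10^-5 m·K/W
  R'_expanded polystyrene = ln(0.185/0.0851)/(2πk) = 0.7765/(2π·0.0347) = 3.562 m·K/W
  R'_cellular glass = ln(0.274/0.185)/(2πk) = 0.3928/(2π·0.0509) = 1.228 m·K/W
ΣR = 9.730×10^-5 + 3.562 + 1.228 = 4.790 m·K/W
Q' = ΔT/ΣR = (399 K − 277.13 K)/4.790 = 25.4 W/m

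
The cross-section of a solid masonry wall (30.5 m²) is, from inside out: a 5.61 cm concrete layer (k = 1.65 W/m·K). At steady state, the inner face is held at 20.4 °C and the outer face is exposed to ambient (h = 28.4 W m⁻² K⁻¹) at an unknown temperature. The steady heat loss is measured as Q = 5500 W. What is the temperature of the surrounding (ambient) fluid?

Series resistances:
  R_concrete = L/(kA) = 0.0561/(1.65·30.5) = 0.001115 K/W
  R_conv,out = 1/(hA) = 1/(28.4·30.5) = 0.001154 K/W
ΣR = 0.002269 K/W
ΔT = Q·ΣR = 5500 × 0.002269 = 12.48 K
Heat flows outward, so T_out = T_in − ΔT = 20.4 − 12.48 = 7.92 °C

T_out = 7.92 °C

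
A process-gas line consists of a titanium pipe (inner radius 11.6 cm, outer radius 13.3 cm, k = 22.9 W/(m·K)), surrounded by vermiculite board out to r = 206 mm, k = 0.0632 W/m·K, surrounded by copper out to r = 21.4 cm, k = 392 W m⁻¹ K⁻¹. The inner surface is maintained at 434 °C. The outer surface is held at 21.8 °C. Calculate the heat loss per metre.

Resistance network (inner→outer):
  R'_titanium = ln(0.133/0.116)/(2πk) = 0.1368/(2π·22.9) = 9.505×10^-4 m·K/W
  R'_vermiculite board = ln(0.206/0.133)/(2πk) = 0.4375/(2π·0.0632) = 1.102 m·K/W
  R'_copper = ln(0.214/0.206)/(2πk) = 0.03810/(2π·392) = 1.547×10^-5 m·K/W
ΣR = 9.505×10^-4 + 1.102 + 1.547×10^-5 = 1.103 m·K/W
Q' = ΔT/ΣR = (434 °C − 21.8 °C)/1.103 = 374 W/m

Q' = 374 W/m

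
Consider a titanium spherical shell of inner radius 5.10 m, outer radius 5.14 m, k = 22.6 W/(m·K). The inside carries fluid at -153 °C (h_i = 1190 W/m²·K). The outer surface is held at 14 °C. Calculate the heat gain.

Q = 21000 kW

Resistance network (inner→outer):
  R_conv,in = 1/(4πr²h) = 1/(4π·5.10²·1190) = 2.571×10^-6 K/W
  R_titanium = (1/5.10 − 1/5.14)/(4πk) = 0.001526/(4π·22.6) = 5.373×10^-6 K/W
ΣR = 2.571×10^-6 + 5.373×10^-6 = 7.944×10^-6 K/W
Q = ΔT/ΣR = (-153 °C − 14 °C)/7.944×10^-6 = -2.10×10^7 W
(Negative Q ⇒ heat flows inward; heat gain = 2.10×10^7 W.)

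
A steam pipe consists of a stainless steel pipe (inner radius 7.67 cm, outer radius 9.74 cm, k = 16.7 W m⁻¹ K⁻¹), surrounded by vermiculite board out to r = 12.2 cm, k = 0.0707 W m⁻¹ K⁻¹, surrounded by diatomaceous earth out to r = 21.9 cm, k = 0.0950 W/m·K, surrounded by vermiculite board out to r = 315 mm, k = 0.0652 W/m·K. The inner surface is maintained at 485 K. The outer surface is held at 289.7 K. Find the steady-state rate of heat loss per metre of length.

Treat each layer as a resistance in series:
  R'_stainless steel = ln(0.0974/0.0767)/(2πk) = 0.2389/(2π·16.7) = 0.002277 m·K/W
  R'_vermiculite board = ln(0.122/0.0974)/(2πk) = 0.2252/(2π·0.0707) = 0.5069 m·K/W
  R'_diatomaceous earth = ln(0.219/0.122)/(2πk) = 0.5851/(2π·0.0950) = 0.9801 m·K/W
  R'_vermiculite board = ln(0.315/0.219)/(2πk) = 0.3635/(2π·0.0652) = 0.8873 m·K/W
ΣR = 0.002277 + 0.5069 + 0.9801 + 0.8873 = 2.377 m·K/W
Q' = ΔT/ΣR = (485 K − 289.7 K)/2.377 = 82.2 W/m

Q' = 82.2 W/m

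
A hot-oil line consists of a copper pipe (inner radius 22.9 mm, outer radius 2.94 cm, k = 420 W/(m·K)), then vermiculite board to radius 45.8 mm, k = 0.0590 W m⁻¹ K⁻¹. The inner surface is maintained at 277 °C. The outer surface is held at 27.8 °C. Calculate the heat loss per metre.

Q' = 208 W/m

Resistance network (inner→outer):
  R'_copper = ln(0.0294/0.0229)/(2πk) = 0.2499/(2π·420) = 9.468×10^-5 m·K/W
  R'_vermiculite board = ln(0.0458/0.0294)/(2πk) = 0.4433/(2π·0.0590) = 1.196 m·K/W
ΣR = 9.468×10^-5 + 1.196 = 1.196 m·K/W
Q' = ΔT/ΣR = (277 °C − 27.8 °C)/1.196 = 208 W/m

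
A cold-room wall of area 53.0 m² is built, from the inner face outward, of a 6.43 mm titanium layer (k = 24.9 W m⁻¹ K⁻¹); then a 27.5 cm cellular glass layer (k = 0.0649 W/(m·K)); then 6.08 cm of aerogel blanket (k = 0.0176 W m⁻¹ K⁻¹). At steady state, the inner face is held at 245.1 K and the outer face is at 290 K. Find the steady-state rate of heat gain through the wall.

Q = 309 W

Resistance network (inner→outer):
  R_titanium = L/(kA) = 0.00643/(24.9·53.0) = 4.872×10^-6 K/W
  R_cellular glass = L/(kA) = 0.275/(0.0649·53.0) = 0.07995 K/W
  R_aerogel blanket = L/(kA) = 0.0608/(0.0176·53.0) = 0.06518 K/W
ΣR = 4.872×10^-6 + 0.07995 + 0.06518 = 0.1451 K/W
Q = ΔT/ΣR = (245.1 K − 290 K)/0.1451 = -309 W
(Negative Q ⇒ heat flows inward; heat gain = 309 W.)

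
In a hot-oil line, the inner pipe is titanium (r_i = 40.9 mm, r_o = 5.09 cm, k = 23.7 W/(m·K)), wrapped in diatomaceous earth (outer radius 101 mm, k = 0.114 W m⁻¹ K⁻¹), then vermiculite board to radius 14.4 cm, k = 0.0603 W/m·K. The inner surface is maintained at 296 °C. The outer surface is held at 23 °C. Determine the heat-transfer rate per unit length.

Q' = 144 W/m

Resistance network (inner→outer):
  R'_titanium = ln(0.0509/0.0409)/(2πk) = 0.2187/(2π·23.7) = 0.001469 m·K/W
  R'_diatomaceous earth = ln(0.101/0.0509)/(2πk) = 0.6853/(2π·0.114) = 0.9567 m·K/W
  R'_vermiculite board = ln(0.144/0.101)/(2πk) = 0.3547/(2π·0.0603) = 0.9362 m·K/W
ΣR = 0.001469 + 0.9567 + 0.9362 = 1.894 m·K/W
Q' = ΔT/ΣR = (296 °C − 23 °C)/1.894 = 144 W/m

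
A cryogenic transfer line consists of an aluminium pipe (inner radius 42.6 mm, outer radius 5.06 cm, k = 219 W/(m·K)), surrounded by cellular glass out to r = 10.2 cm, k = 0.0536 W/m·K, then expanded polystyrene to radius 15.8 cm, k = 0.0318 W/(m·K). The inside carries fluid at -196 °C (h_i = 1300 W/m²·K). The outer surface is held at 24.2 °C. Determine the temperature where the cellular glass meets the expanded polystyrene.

T = -88.6 °C

Treat each layer as a resistance in series:
  R'_conv,in = 1/(2πr h) = 1/(2π·0.0426·1300) = 0.002874 m·K/W
  R'_aluminium = ln(0.0506/0.0426)/(2πk) = 0.1721/(2π·219) = 1.251×10^-4 m·K/W
  R'_cellular glass = ln(0.102/0.0506)/(2πk) = 0.7010/(2π·0.0536) = 2.082 m·K/W
  R'_expanded polystyrene = ln(0.158/0.102)/(2πk) = 0.4376/(2π·0.0318) = 2.190 m·K/W
ΣR = 0.002874 + 1.251×10^-4 + 2.082 + 2.190 = 4.275 m·K/W
Q' = ΔT/ΣR = (-196 °C − 24.2 °C)/4.275 = -51.51 W/m
From the inner boundary to the cellular glass/expanded polystyrene interface, ΣR_partial = 2.085 m·K/W.
T_interface = T_in − Q'·ΣR_partial = -196 °C − (-51.51)(2.085) = -88.6 °C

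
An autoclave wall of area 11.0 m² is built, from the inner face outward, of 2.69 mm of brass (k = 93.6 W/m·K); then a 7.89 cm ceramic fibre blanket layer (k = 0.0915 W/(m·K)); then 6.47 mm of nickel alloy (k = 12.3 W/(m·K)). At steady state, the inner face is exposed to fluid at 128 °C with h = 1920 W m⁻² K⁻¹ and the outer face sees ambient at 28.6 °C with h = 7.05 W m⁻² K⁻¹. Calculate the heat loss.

Resistance network (inner→outer):
  R_conv,in = 1/(hA) = 1/(1920·11.0) = 4.735×10^-5 K/W
  R_brass = L/(kA) = 0.00269/(93.6·11.0) = 2.613×10^-6 K/W
  R_ceramic fibre blanket = L/(kA) = 0.0789/(0.0915·11.0) = 0.07839 K/W
  R_nickel alloy = L/(kA) = 0.00647/(12.3·11.0) = 4.782×10^-5 K/W
  R_conv,out = 1/(hA) = 1/(7.05·11.0) = 0.01289 K/W
ΣR = 4.735×10^-5 + 2.613×10^-6 + 0.07839 + 4.782×10^-5 + 0.01289 = 0.09138 K/W
Q = ΔT/ΣR = (128 °C − 28.6 °C)/0.09138 = 1090 W

Q = 1090 W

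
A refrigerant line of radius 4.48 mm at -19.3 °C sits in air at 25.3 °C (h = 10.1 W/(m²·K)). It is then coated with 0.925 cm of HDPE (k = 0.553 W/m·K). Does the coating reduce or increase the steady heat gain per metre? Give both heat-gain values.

Critical radius for a cylinder: r_cr = k/h = 0.0548 m = 5.48 cm.
Outer radius after coating: r₂ = 0.00448 + 0.00925 = 0.01373 m.
Since r₁ < r_cr and r₂ ≤ r_cr, the coating moves toward the maximum at r_cr — heat gain rises.
Bare: R = 1/(2πr₁h) = 3.517 m·K/W; Q = 44.6/3.517 = 12.7 W/m.
Coated: R = R_cond + R_conv = 1.470 m·K/W; Q = 44.6/1.470 = 30.3 W/m.

increases: 12.7 → 30.3 W/m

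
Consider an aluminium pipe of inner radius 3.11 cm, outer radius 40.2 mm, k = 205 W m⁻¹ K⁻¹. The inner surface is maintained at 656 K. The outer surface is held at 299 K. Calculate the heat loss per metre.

Q' = 2πk·ΔT/ln(r₂/r₁) = 2π × 205 × 357 / ln(0.0402/0.0311) = 1.79×10^6 W/m

Q' = 1790 kW/m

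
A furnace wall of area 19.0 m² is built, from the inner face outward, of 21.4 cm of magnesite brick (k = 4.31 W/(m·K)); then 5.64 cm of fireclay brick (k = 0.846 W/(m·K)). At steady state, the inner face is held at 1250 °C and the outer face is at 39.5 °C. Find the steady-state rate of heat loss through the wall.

Q = 198 kW

Series thermal resistances, inner to outer:
  R_magnesite brick = L/(kA) = 0.214/(4.31·19.0) = 0.002613 K/W
  R_fireclay brick = L/(kA) = 0.0564/(0.846·19.0) = 0.003509 K/W
ΣR = 0.002613 + 0.003509 = 0.006122 K/W
Q = ΔT/ΣR = (1250 °C − 39.5 °C)/0.006122 = 1.98×10^5 W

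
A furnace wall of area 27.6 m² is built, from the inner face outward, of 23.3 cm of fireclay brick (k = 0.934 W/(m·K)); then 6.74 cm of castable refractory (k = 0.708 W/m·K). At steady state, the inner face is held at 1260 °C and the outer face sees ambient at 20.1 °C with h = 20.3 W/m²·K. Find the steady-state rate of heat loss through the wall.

Treat each layer as a resistance in series:
  R_fireclay brick = L/(kA) = 0.233/(0.934·27.6) = 0.009039 K/W
  R_castable refractory = L/(kA) = 0.0674/(0.708·27.6) = 0.003449 K/W
  R_conv,out = 1/(hA) = 1/(20.3·27.6) = 0.001785 K/W
ΣR = 0.009039 + 0.003449 + 0.001785 = 0.01427 K/W
Q = ΔT/ΣR = (1260 °C − 20.1 °C)/0.01427 = 86900 W

Q = 86900 W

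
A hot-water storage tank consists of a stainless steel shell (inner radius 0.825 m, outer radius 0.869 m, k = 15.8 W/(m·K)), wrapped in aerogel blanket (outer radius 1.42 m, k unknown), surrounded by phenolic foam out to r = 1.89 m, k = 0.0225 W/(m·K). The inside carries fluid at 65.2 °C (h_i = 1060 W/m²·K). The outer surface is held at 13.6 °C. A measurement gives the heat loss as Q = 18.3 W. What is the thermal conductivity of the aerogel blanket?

k = 0.0162 W/m·K

ΣR = ΔT/Q = |65.2 − 13.6|/18.3 = 2.820 K/W
Known resistances:
  R_conv,in = 1/(4πr²h) = 1/(4π·0.825²·1060) = 1.103×10^-4 K/W
  R_stainless steel = (1/0.825 − 1/0.869)/(4πk) = 0.06137/(4π·15.8) = 3.091×10^-4 K/W
  R_phenolic foam = (1/1.42 − 1/1.89)/(4πk) = 0.1751/(4π·0.0225) = 0.6194 K/W
R_aerogel blanket = ΣR − ΣR_known = 2.820 − 0.6198 = 2.200 K/W
(1/r₁−1/r₂)/(4πk) = 2.200 ⇒ k = 0.4465/(4π·2.200) = 0.0162 W/m·K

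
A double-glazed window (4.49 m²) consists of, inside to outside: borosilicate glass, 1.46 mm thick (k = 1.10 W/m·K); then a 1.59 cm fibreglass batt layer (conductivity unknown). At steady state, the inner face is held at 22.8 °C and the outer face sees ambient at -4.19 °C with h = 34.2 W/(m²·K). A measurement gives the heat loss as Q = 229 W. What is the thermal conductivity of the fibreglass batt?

k = 0.0319 W/m·K

ΣR = ΔT/Q = |22.8 − -4.19|/229 = 0.1179 K/W
Known resistances:
  R_borosilicate glass = L/(kA) = 0.00146/(1.10·4.49) = 2.956×10^-4 K/W
  R_conv,out = 1/(hA) = 1/(34.2·4.49) = 0.006512 K/W
R_fibreglass batt = ΣR − ΣR_known = 0.1179 − 0.006808 = 0.1111 K/W
L/(kA) = 0.1111 ⇒ k = 0.0159/(0.1111·4.49) = 0.0319 W/m·K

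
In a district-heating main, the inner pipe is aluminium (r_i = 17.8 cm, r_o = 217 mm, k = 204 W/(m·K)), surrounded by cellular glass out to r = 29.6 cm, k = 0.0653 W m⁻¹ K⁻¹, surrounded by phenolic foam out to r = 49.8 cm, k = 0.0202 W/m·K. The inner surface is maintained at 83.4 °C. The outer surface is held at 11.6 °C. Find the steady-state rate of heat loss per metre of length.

Q' = 14.8 W/m

Treat each layer as a resistance in series:
  R'_aluminium = ln(0.217/0.178)/(2πk) = 0.1981/(2π·204) = 1.546×10^-4 m·K/W
  R'_cellular glass = ln(0.296/0.217)/(2πk) = 0.3105/(2π·0.0653) = 0.7567 m·K/W
  R'_phenolic foam = ln(0.498/0.296)/(2πk) = 0.5202/(2π·0.0202) = 4.099 m·K/W
ΣR = 1.546×10^-4 + 0.7567 + 4.099 = 4.856 m·K/W
Q' = ΔT/ΣR = (83.4 °C − 11.6 °C)/4.856 = 14.8 W/m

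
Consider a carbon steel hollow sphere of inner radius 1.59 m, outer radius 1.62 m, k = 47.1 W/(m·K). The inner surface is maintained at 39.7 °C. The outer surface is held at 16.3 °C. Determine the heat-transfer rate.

Q = 4πk·ΔT/(1/r₁ − 1/r₂) = 4π × 47.1 × 23.4 / (1/1.59 − 1/1.62) = 1.19×10^6 W

Q = 1190 kW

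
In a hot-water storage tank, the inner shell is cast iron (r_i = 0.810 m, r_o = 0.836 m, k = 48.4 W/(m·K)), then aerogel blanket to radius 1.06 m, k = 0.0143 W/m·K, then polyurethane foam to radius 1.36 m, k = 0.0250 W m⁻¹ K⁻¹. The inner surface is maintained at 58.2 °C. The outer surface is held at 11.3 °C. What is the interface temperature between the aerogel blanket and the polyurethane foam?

T = 26.3 °C

Resistance network (inner→outer):
  R_cast iron = (1/0.810 − 1/0.836)/(4πk) = 0.03840/(4π·48.4) = 6.313×10^-5 K/W
  R_aerogel blanket = (1/0.836 − 1/1.06)/(4πk) = 0.2528/(4π·0.0143) = 1.407 K/W
  R_polyurethane foam = (1/1.06 − 1/1.36)/(4πk) = 0.2081/(4π·0.0250) = 0.6624 K/W
ΣR = 6.313×10^-5 + 1.407 + 0.6624 = 2.069 K/W
Q = ΔT/ΣR = (58.2 °C − 11.3 °C)/2.069 = 22.67 W
From the inner boundary to the aerogel blanket/polyurethane foam interface, ΣR_partial = 1.407 K/W.
T_interface = T_in − Q·ΣR_partial = 58.2 °C − (22.67)(1.407) = 26.3 °C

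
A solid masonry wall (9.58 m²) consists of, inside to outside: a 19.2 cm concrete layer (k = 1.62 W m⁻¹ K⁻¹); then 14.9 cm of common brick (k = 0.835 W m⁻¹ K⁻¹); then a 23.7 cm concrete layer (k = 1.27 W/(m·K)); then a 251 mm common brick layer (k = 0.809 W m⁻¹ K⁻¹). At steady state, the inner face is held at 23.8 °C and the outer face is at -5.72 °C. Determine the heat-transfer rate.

Q = 356 W

Resistance network (inner→outer):
  R_concrete = L/(kA) = 0.192/(1.62·9.58) = 0.01237 K/W
  R_common brick = L/(kA) = 0.149/(0.835·9.58) = 0.01863 K/W
  R_concrete = L/(kA) = 0.237/(1.27·9.58) = 0.01948 K/W
  R_common brick = L/(kA) = 0.251/(0.809·9.58) = 0.03239 K/W
ΣR = 0.01237 + 0.01863 + 0.01948 + 0.03239 = 0.08287 K/W
Q = ΔT/ΣR = (23.8 °C − -5.72 °C)/0.08287 = 356 W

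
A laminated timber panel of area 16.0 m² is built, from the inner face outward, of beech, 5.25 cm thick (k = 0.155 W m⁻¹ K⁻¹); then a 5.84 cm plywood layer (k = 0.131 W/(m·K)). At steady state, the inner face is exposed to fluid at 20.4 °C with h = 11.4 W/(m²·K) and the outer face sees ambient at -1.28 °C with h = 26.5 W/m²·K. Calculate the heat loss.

Q = 381 W

Series thermal resistances, inner to outer:
  R_conv,in = 1/(hA) = 1/(11.4·16.0) = 0.005482 K/W
  R_beech = L/(kA) = 0.0525/(0.155·16.0) = 0.02117 K/W
  R_plywood = L/(kA) = 0.0584/(0.131·16.0) = 0.02786 K/W
  R_conv,out = 1/(hA) = 1/(26.5·16.0) = 0.002358 K/W
ΣR = 0.005482 + 0.02117 + 0.02786 + 0.002358 = 0.05687 K/W
Q = ΔT/ΣR = (20.4 °C − -1.28 °C)/0.05687 = 381 W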